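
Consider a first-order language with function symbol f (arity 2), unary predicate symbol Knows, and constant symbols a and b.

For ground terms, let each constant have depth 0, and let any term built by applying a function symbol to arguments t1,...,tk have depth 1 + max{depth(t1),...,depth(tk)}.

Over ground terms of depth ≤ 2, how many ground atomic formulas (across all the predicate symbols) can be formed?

First count ground terms of depth ≤ 2.
Let N_k = |{terms of depth ≤ k}|. Then N_0 = 2 and N_k = 2 + N_{k-1}^2 for k ≥ 1 (one summand per function symbol, arity giving the exponent).
N_0 = 2
N_1 = 2 + 2^2 = 6
N_2 = 2 + 6^2 = 38
So |H| = 38.
For each predicate symbol, the number of ground atoms is |H| raised to its arity; summing:
  Knows: 38
Total ground atoms: 38.

38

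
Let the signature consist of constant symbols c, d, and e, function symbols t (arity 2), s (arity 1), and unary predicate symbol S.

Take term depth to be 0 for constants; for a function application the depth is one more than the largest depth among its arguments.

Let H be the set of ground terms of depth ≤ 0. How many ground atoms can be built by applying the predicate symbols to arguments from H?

First count ground terms of depth ≤ 0.
Write N_k for the number of ground terms of depth ≤ k. A term of depth ≤ k is either a constant or a function symbol applied to arguments of depth ≤ k−1, so N_k = 3 + N_{k-1}^2 + N_{k-1}.
N_0 = 3
Explicitly: c, d, e.
So |H| = 3.
Each predicate of arity r yields |H|^r ground atoms (one per choice of an r-tuple from H):
  S: 3
Total ground atoms: 3.

3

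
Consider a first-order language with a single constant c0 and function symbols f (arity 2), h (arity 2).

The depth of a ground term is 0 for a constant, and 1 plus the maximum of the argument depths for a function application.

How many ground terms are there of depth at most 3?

If N_k denotes the number of depth-≤k ground terms, the 1 constant gives N_0 = 1, and each function symbol of arity r contributes N_{k-1}^r new terms at level k: N_k = 1 + N_{k-1}^2 + N_{k-1}^2.
N_0 = 1
N_1 = 1 + 1^2 + 1^2 = 3
N_2 = 1 + 3^2 + 3^2 = 19
N_3 = 1 + 19^2 + 19^2 = 723

723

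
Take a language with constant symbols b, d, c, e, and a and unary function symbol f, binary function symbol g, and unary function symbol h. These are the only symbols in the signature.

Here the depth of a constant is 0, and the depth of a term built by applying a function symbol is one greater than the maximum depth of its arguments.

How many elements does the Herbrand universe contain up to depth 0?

Let N_k = |{terms of depth ≤ k}|. Then N_0 = 5 and N_k = 5 + N_{k-1} + N_{k-1}^2 + N_{k-1} for k ≥ 1 (one summand per function symbol, arity giving the exponent).
N_0 = 5
Explicitly: b, d, c, e, a.

5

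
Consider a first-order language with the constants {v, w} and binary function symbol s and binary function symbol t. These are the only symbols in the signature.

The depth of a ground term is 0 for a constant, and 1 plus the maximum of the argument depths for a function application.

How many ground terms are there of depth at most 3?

Let N_k = |{terms of depth ≤ k}|. Then N_0 = 2 and N_k = 2 + N_{k-1}^2 + N_{k-1}^2 for k ≥ 1 (one summand per function symbol, arity giving the exponent).
N_0 = 2
N_1 = 2 + 2^2 + 2^2 = 10
N_2 = 2 + 10^2 + 10^2 = 202
N_3 = 2 + 202^2 + 202^2 = 81610

81610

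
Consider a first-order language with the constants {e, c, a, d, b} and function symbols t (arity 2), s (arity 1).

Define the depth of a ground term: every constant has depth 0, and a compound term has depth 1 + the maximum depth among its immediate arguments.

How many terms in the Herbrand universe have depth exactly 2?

Let N_k = |{terms of depth ≤ k}|. Then N_0 = 5 and N_k = 5 + N_{k-1}^2 + N_{k-1} for k ≥ 1 (one summand per function symbol, arity giving the exponent).
N_0 = 5
N_1 = 5 + 5^2 + 5 = 35
N_2 = 5 + 35^2 + 35 = 1265
Terms of depth exactly 2: N_2 − N_1 = 1265 − 35 = 1230.

1230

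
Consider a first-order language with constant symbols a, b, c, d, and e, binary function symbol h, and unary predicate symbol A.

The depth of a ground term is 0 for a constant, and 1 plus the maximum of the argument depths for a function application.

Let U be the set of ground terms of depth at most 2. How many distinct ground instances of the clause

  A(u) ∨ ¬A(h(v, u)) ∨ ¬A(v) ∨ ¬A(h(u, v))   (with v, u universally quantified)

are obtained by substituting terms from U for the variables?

819025

Ground terms of depth ≤ 2:
  Write N_k for the number of ground terms of depth ≤ k. A term of depth ≤ k is either a constant or a function symbol applied to arguments of depth ≤ k−1, so N_k = 5 + N_{k-1}^2.
  N_0 = 5
  N_1 = 5 + 5^2 = 30
  N_2 = 5 + 30^2 = 905
So there are 905 ground terms available for substitution.
The clause has 2 distinct variables (v, u), each appearing in the body. In the free term algebra distinct substitutions yield syntactically distinct ground instances.
Number of ground instances = 905^2 = 819025.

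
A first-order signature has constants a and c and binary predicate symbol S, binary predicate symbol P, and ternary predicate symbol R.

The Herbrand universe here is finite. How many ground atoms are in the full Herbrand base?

16

With no function symbols, the Herbrand universe is just the 2 constants.
Ground atoms per predicate: S: 2^2 = 4, P: 2^2 = 4, R: 2^3 = 8.
Herbrand base size = 4 + 4 + 8 = 16.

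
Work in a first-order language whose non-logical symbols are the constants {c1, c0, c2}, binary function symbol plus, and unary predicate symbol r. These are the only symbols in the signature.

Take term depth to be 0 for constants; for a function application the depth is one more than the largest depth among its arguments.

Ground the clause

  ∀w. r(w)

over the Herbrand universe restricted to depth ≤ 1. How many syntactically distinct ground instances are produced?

12

Ground terms of depth ≤ 1:
  If N_k denotes the number of depth-≤k ground terms, the 3 constants give N_0 = 3, and each function symbol of arity r contributes N_{k-1}^r new terms at level k: N_k = 3 + N_{k-1}^2.
  N_0 = 3
  N_1 = 3 + 3^2 = 12
So there are 12 ground terms available for substitution.
The body mentions the single quantified variable w; since ground terms form a free algebra, no two substitutions collapse to the same formula.
Number of ground instances = 12.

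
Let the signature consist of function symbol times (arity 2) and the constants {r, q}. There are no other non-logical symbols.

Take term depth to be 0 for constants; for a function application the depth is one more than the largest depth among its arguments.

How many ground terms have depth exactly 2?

32

Count level by level. With function symbols times/2, the terms of depth ≤ k are the 2 constants together with each function applied to depth-≤(k−1) tuples, so N_k = 2 + N_{k-1}^2.
N_0 = 2
N_1 = 2 + 2^2 = 6
N_2 = 2 + 6^2 = 38
Terms of depth exactly 2: N_2 − N_1 = 38 − 6 = 32.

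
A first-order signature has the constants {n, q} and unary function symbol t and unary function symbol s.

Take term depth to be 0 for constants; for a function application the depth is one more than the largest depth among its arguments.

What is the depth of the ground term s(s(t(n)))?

3

depth(t(n)) = 1 + depth(n) = 1 + 0 = 1
depth(s(t(n))) = 1 + depth(t(n)) = 1 + 1 = 2
depth(s(s(t(n)))) = 1 + depth(s(t(n))) = 1 + 2 = 3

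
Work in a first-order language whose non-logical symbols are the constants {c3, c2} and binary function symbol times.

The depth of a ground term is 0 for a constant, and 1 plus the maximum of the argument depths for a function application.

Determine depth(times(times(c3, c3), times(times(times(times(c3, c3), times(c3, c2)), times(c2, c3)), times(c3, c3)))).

5

depth(times(c3, c3)) = 1 + max(0, 0) = 1
depth(times(c3, c2)) = 1 + max(0, 0) = 1
depth(times(times(c3, c3), times(c3, c2))) = 1 + max(1, 1) = 2
depth(times(c2, c3)) = 1 + max(0, 0) = 1
depth(times(times(times(c3, c3), times(c3, c2)), times(c2, c3))) = 1 + max(2, 1) = 3
depth(times(times(times(times(c3, c3), times(c3, c2)), times(c2, c3)), times(c3, c3))) = 1 + max(3, 1) = 4
depth(times(times(c3, c3), times(times(times(times(c3, c3), times(c3, c2)), times(c2, c3)), times(c3, c3)))) = 1 + max(1, 4) = 5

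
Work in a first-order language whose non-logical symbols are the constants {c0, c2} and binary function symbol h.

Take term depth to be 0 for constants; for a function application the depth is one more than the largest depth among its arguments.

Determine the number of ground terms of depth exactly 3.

Let N_k count ground terms of depth at most k. Each non-constant term of depth ≤ k is some function symbol applied to depth-≤(k−1) arguments, giving N_k = 2 + N_{k-1}^2.
N_0 = 2
N_1 = 2 + 2^2 = 6
N_2 = 2 + 6^2 = 38
N_3 = 2 + 38^2 = 1446
Terms of depth exactly 3: N_3 − N_2 = 1446 − 38 = 1408.

1408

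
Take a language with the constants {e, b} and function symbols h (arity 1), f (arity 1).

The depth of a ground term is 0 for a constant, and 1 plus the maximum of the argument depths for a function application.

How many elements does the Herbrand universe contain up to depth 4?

62

Let N_k count ground terms of depth at most k. Each non-constant term of depth ≤ k is some function symbol applied to depth-≤(k−1) arguments, giving N_k = 2 + N_{k-1} + N_{k-1}.
N_0 = 2
N_1 = 2 + 2 + 2 = 6
N_2 = 2 + 6 + 6 = 14
N_3 = 2 + 14 + 14 = 30
N_4 = 2 + 30 + 30 = 62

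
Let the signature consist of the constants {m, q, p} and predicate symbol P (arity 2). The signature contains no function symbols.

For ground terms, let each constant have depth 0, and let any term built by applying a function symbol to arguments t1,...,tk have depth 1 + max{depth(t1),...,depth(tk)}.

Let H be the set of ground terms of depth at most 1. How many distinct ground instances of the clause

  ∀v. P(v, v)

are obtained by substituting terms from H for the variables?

Ground terms of depth ≤ 1:
  With no function symbols every ground term is a constant, so there are exactly 3 ground terms at every depth bound.
  N_0 = 3
  N_1 = 3
So there are 3 ground terms available for substitution.
The body mentions the single quantified variable v; since ground terms form a free algebra, no two substitutions collapse to the same formula.
Number of ground instances = 3.

3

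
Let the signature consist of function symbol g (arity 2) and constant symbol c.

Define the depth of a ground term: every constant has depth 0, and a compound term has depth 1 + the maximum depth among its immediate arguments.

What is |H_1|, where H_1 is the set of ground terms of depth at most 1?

2

Let N_k count ground terms of depth at most k. Each non-constant term of depth ≤ k is some function symbol applied to depth-≤(k−1) arguments, giving N_k = 1 + N_{k-1}^2.
N_0 = 1
N_1 = 1 + 1^2 = 2
Explicitly: c, g(c, c).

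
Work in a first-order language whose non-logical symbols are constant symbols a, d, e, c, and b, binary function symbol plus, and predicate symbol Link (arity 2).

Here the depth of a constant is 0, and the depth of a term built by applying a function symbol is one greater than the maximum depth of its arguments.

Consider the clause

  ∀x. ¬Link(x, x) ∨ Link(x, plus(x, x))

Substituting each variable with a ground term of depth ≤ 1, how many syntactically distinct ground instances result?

Ground terms of depth ≤ 1:
  Write N_k for the number of ground terms of depth ≤ k. A term of depth ≤ k is either a constant or a function symbol applied to arguments of depth ≤ k−1, so N_k = 5 + N_{k-1}^2.
  N_0 = 5
  N_1 = 5 + 5^2 = 30
So there are 30 ground terms available for substitution.
There is 1 variable to instantiate (x),  occurring in at least one literal, so different choices give different ground instances.
Number of ground instances = 30.

30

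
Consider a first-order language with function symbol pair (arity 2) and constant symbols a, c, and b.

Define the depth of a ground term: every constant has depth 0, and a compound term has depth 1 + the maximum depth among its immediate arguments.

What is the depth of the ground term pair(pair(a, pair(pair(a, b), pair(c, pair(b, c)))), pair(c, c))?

5

depth(pair(a, b)) = 1 + max(0, 0) = 1
depth(pair(b, c)) = 1 + max(0, 0) = 1
depth(pair(c, pair(b, c))) = 1 + max(0, 1) = 2
depth(pair(pair(a, b), pair(c, pair(b, c)))) = 1 + max(1, 2) = 3
depth(pair(a, pair(pair(a, b), pair(c, pair(b, c))))) = 1 + max(0, 3) = 4
depth(pair(c, c)) = 1 + max(0, 0) = 1
depth(pair(pair(a, pair(pair(a, b), pair(c, pair(b, c)))), pair(c, c))) = 1 + max(4, 1) = 5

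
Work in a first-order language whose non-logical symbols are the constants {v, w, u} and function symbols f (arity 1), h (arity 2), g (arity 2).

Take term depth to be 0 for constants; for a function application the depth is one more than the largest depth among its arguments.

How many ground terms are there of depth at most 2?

Count level by level. With function symbols f/1, h/2, g/2, the terms of depth ≤ k are the 3 constants together with each function applied to depth-≤(k−1) tuples, so N_k = 3 + N_{k-1} + N_{k-1}^2 + N_{k-1}^2.
N_0 = 3
N_1 = 3 + 3 + 3^2 + 3^2 = 24
N_2 = 3 + 24 + 24^2 + 24^2 = 1179

1179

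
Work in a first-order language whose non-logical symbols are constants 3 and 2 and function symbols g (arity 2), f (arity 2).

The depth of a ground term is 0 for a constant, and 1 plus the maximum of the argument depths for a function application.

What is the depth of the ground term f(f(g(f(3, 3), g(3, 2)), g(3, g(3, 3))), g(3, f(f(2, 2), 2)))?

4

depth(f(3, 3)) = 1 + max(0, 0) = 1
depth(g(3, 2)) = 1 + max(0, 0) = 1
depth(g(f(3, 3), g(3, 2))) = 1 + max(1, 1) = 2
depth(g(3, 3)) = 1 + max(0, 0) = 1
depth(g(3, g(3, 3))) = 1 + max(0, 1) = 2
depth(f(g(f(3, 3), g(3, 2)), g(3, g(3, 3)))) = 1 + max(2, 2) = 3
depth(f(2, 2)) = 1 + max(0, 0) = 1
depth(f(f(2, 2), 2)) = 1 + max(1, 0) = 2
depth(g(3, f(f(2, 2), 2))) = 1 + max(0, 2) = 3
depth(f(f(g(f(3, 3), g(3, 2)), g(3, g(3, 3))), g(3, f(f(2, 2), 2)))) = 1 + max(3, 3) = 4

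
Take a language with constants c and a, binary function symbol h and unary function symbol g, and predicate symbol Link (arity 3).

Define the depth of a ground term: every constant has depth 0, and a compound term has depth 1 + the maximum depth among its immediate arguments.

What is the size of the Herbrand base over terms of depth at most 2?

405224

First count ground terms of depth ≤ 2.
If N_k denotes the number of depth-≤k ground terms, the 2 constants give N_0 = 2, and each function symbol of arity r contributes N_{k-1}^r new terms at level k: N_k = 2 + N_{k-1}^2 + N_{k-1}.
N_0 = 2
N_1 = 2 + 2^2 + 2 = 8
N_2 = 2 + 8^2 + 8 = 74
So |H| = 74.
For each predicate symbol, the number of ground atoms is |H| raised to its arity; summing:
  Link: 74^3 = 405224
Total ground atoms: 405224.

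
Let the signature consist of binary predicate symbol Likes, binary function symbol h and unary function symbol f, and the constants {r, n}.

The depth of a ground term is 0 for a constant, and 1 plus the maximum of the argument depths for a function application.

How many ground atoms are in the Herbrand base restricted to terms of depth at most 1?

64

First count ground terms of depth ≤ 1.
If N_k denotes the number of depth-≤k ground terms, the 2 constants give N_0 = 2, and each function symbol of arity r contributes N_{k-1}^r new terms at level k: N_k = 2 + N_{k-1}^2 + N_{k-1}.
N_0 = 2
N_1 = 2 + 2^2 + 2 = 8
Explicitly: r, n, h(r, r), h(r, n), h(n, r), h(n, n), f(r), f(n).
So |H| = 8.
Each predicate of arity r yields |H|^r ground atoms (one per choice of an r-tuple from H):
  Likes: 8^2 = 64
Total ground atoms: 64.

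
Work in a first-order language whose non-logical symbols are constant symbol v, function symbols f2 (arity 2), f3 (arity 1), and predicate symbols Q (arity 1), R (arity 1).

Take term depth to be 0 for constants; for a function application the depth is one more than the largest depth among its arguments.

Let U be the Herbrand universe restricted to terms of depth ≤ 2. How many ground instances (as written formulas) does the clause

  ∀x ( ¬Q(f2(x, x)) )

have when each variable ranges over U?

13

Ground terms of depth ≤ 2:
  If N_k denotes the number of depth-≤k ground terms, the 1 constant gives N_0 = 1, and each function symbol of arity r contributes N_{k-1}^r new terms at level k: N_k = 1 + N_{k-1}^2 + N_{k-1}.
  N_0 = 1
  N_1 = 1 + 1^2 + 1 = 3
  N_2 = 1 + 3^2 + 3 = 13
So there are 13 ground terms available for substitution.
The clause has 1 distinct variable (x), which appears in the body. In the free term algebra distinct substitutions yield syntactically distinct ground instances.
Number of ground instances = 13.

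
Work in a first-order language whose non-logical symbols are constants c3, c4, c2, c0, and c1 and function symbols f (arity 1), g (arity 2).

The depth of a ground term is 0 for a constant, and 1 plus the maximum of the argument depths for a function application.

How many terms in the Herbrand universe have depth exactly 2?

1230

Let N_k count ground terms of depth at most k. Each non-constant term of depth ≤ k is some function symbol applied to depth-≤(k−1) arguments, giving N_k = 5 + N_{k-1} + N_{k-1}^2.
N_0 = 5
N_1 = 5 + 5 + 5^2 = 35
N_2 = 5 + 35 + 35^2 = 1265
Terms of depth exactly 2: N_2 − N_1 = 1265 − 35 = 1230.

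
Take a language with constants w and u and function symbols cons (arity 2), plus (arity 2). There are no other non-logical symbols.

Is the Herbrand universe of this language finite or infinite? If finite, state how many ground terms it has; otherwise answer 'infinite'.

The signature has at least one function symbol (cons, arity 2) and at least one constant (w).
Iterating cons gives infinitely many distinct ground terms: w, cons(w, w), cons(cons(w, w), cons(w, w)), ...
So the Herbrand universe is infinite.

infinite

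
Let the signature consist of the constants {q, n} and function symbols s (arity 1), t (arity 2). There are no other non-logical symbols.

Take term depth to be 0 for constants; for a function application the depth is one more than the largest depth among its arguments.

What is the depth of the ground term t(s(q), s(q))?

depth(s(q)) = 1 + depth(q) = 1 + 0 = 1
depth(t(s(q), s(q))) = 1 + max(1, 1) = 2

2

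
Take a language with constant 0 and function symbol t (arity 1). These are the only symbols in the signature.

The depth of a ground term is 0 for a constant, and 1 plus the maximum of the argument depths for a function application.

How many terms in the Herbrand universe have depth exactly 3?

Let N_k count ground terms of depth at most k. Each non-constant term of depth ≤ k is some function symbol applied to depth-≤(k−1) arguments, giving N_k = 1 + N_{k-1}.
N_0 = 1
N_1 = 1 + 1 = 2
N_2 = 1 + 2 = 3
N_3 = 1 + 3 = 4
Terms of depth exactly 3: N_3 − N_2 = 4 − 3 = 1.

1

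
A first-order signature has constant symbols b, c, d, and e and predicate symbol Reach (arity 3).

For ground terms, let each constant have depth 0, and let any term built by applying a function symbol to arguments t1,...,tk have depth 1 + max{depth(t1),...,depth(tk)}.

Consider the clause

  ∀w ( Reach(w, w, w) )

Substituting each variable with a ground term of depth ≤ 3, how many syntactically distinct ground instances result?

4

Ground terms of depth ≤ 3:
  With no function symbols every ground term is a constant, so there are exactly 4 ground terms at every depth bound.
  N_0 = 4
  N_1 = 4
  N_2 = 4
  N_3 = 4
So there are 4 ground terms available for substitution.
The body mentions the single quantified variable w; since ground terms form a free algebra, no two substitutions collapse to the same formula.
Number of ground instances = 4.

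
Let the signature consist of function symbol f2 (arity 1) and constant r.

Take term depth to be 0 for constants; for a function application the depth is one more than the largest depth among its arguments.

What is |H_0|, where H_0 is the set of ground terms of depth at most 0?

Count level by level. With function symbols f2/1, the terms of depth ≤ k are the 1 constant together with each function applied to depth-≤(k−1) tuples, so N_k = 1 + N_{k-1}.
N_0 = 1

1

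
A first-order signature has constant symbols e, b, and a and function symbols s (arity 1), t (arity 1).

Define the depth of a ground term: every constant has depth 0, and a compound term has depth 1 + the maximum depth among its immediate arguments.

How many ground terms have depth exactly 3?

24

Let N_k count ground terms of depth at most k. Each non-constant term of depth ≤ k is some function symbol applied to depth-≤(k−1) arguments, giving N_k = 3 + N_{k-1} + N_{k-1}.
N_0 = 3
N_1 = 3 + 3 + 3 = 9
N_2 = 3 + 9 + 9 = 21
N_3 = 3 + 21 + 21 = 45
Terms of depth exactly 3: N_3 − N_2 = 45 − 21 = 24.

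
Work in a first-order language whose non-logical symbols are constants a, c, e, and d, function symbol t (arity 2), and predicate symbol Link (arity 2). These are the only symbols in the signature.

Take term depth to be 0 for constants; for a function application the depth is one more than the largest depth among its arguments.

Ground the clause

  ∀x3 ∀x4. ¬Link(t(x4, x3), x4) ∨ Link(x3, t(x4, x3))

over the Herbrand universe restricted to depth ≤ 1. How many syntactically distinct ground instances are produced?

400

Ground terms of depth ≤ 1:
  Count level by level. With function symbols t/2, the terms of depth ≤ k are the 4 constants together with each function applied to depth-≤(k−1) tuples, so N_k = 4 + N_{k-1}^2.
  N_0 = 4
  N_1 = 4 + 4^2 = 20
So there are 20 ground terms available for substitution.
The body mentions every one of the 2 quantified variables; since ground terms form a free algebra, no two substitutions collapse to the same formula.
Number of ground instances = 20^2 = 400.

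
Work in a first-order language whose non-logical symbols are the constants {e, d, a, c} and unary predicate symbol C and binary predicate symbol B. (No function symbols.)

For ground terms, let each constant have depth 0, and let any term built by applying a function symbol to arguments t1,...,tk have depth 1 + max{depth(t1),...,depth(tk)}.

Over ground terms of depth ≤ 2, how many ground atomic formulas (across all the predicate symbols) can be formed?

20

First count ground terms of depth ≤ 2.
With no function symbols every ground term is a constant, so there are exactly 4 ground terms at every depth bound.
N_0 = 4
N_1 = 4
N_2 = 4
Explicitly: e, d, a, c.
So |H| = 4.
For each predicate symbol, the number of ground atoms is |H| raised to its arity; summing:
  C: 4;  B: 4^2 = 16
Total ground atoms: 4 + 16 = 20.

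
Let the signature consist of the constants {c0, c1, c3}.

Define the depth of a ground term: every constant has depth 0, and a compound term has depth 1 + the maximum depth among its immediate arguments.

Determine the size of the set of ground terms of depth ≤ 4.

3

With no function symbols every ground term is a constant, so there are exactly 3 ground terms at every depth bound.
N_0 = 3
N_1 = 3
N_2 = 3
N_3 = 3
N_4 = 3
Explicitly: c0, c1, c3.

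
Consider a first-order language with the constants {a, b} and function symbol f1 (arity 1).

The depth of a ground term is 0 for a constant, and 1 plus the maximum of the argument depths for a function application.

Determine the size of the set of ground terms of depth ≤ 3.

8

Let N_k = |{terms of depth ≤ k}|. Then N_0 = 2 and N_k = 2 + N_{k-1} for k ≥ 1 (one summand per function symbol, arity giving the exponent).
N_0 = 2
N_1 = 2 + 2 = 4
N_2 = 2 + 4 = 6
N_3 = 2 + 6 = 8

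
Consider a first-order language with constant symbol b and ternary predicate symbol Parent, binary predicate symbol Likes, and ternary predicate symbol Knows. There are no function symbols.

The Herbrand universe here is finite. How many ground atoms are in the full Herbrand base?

3

With no function symbols, the Herbrand universe is just the 1 constant.
Ground atoms per predicate: Parent: 1^3 = 1, Likes: 1^2 = 1, Knows: 1^3 = 1.
Herbrand base size = 1 + 1 + 1 = 3.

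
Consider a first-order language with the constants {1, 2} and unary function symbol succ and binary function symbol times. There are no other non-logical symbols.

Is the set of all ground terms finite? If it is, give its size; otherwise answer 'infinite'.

infinite

The signature has at least one function symbol (succ, arity 1) and at least one constant (1).
Iterating succ gives infinitely many distinct ground terms: 1, succ(1), succ(succ(1)), ...
So the Herbrand universe is infinite.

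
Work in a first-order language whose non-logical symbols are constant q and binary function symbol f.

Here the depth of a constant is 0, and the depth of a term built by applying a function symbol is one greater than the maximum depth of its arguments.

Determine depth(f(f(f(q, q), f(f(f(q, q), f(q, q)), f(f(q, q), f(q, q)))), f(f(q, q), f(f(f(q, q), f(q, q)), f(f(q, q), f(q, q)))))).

depth(f(q, q)) = 1 + max(0, 0) = 1
depth(f(f(q, q), f(q, q))) = 1 + max(1, 1) = 2
depth(f(f(f(q, q), f(q, q)), f(f(q, q), f(q, q)))) = 1 + max(2, 2) = 3
depth(f(f(q, q), f(f(f(q, q), f(q, q)), f(f(q, q), f(q, q))))) = 1 + max(1, 3) = 4
depth(f(f(f(q, q), f(f(f(q, q), f(q, q)), f(f(q, q), f(q, q)))), f(f(q, q), f(f(f(q, q), f(q, q)), f(f(q, q), f(q, q)))))) = 1 + max(4, 4) = 5

5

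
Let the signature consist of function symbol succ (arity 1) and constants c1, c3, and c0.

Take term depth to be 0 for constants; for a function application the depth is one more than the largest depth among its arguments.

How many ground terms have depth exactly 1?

Let N_k = |{terms of depth ≤ k}|. Then N_0 = 3 and N_k = 3 + N_{k-1} for k ≥ 1 (one summand per function symbol, arity giving the exponent).
N_0 = 3
N_1 = 3 + 3 = 6
Terms of depth exactly 1: N_1 − N_0 = 6 − 3 = 3.

3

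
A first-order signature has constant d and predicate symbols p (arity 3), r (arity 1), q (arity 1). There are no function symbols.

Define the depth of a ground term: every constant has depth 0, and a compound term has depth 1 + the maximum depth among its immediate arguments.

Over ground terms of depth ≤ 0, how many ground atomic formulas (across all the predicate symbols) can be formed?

First count ground terms of depth ≤ 0.
With no function symbols every ground term is a constant, so there is exactly 1 ground term at every depth bound.
N_0 = 1
Explicitly: d.
So |H| = 1.
Ground atoms are formed by filling each argument slot of a predicate with a term from H, so an r-ary predicate gives |H|^r atoms:
  p: 1^3 = 1;  r: 1;  q: 1
Total ground atoms: 1 + 1 + 1 = 3.

3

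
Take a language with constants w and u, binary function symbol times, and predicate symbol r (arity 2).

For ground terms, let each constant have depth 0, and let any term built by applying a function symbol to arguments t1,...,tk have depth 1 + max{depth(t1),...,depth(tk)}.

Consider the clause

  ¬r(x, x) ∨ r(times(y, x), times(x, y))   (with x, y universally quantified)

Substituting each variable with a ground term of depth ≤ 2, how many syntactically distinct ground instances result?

1444

Ground terms of depth ≤ 2:
  Count level by level. With function symbols times/2, the terms of depth ≤ k are the 2 constants together with each function applied to depth-≤(k−1) tuples, so N_k = 2 + N_{k-1}^2.
  N_0 = 2
  N_1 = 2 + 2^2 = 6
  N_2 = 2 + 6^2 = 38
So there are 38 ground terms available for substitution.
There are 2 variables to instantiate (x, y), each occurring in at least one literal, so different choices give different ground instances.
Number of ground instances = 38^2 = 1444.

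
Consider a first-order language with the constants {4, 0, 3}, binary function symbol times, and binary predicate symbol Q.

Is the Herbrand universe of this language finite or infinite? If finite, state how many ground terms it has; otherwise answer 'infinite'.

The signature has at least one function symbol (times, arity 2) and at least one constant (4).
Iterating times gives infinitely many distinct ground terms: 4, times(4, 4), times(times(4, 4), times(4, 4)), ...
So the Herbrand universe is infinite.

infinite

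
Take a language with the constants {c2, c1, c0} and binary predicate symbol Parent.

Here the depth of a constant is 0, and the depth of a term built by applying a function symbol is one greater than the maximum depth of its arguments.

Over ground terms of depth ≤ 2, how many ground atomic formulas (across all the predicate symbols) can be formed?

9

First count ground terms of depth ≤ 2.
With no function symbols every ground term is a constant, so there are exactly 3 ground terms at every depth bound.
N_0 = 3
N_1 = 3
N_2 = 3
Explicitly: c2, c1, c0.
So |H| = 3.
A ground atom is a predicate applied to a tuple of terms from H, so the count is the sum over predicates of |H|^arity:
  Parent: 3^2 = 9
Total ground atoms: 9.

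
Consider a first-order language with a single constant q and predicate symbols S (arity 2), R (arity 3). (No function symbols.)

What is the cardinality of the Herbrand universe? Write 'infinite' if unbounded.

There are no function symbols, so the only ground term is the single constant.
The Herbrand universe is {q}, finite with 1 element.

1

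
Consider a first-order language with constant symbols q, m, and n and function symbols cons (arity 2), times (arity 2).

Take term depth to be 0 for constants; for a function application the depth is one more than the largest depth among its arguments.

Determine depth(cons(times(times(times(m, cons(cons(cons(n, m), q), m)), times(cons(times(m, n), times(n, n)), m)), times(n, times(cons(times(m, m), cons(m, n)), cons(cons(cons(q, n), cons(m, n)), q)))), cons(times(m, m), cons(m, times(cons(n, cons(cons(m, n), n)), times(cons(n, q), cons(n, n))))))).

depth(cons(n, m)) = 1 + max(0, 0) = 1
depth(cons(cons(n, m), q)) = 1 + max(1, 0) = 2
depth(cons(cons(cons(n, m), q), m)) = 1 + max(2, 0) = 3
depth(times(m, cons(cons(cons(n, m), q), m))) = 1 + max(0, 3) = 4
depth(times(m, n)) = 1 + max(0, 0) = 1
depth(times(n, n)) = 1 + max(0, 0) = 1
depth(cons(times(m, n), times(n, n))) = 1 + max(1, 1) = 2
depth(times(cons(times(m, n), times(n, n)), m)) = 1 + max(2, 0) = 3
depth(times(times(m, cons(cons(cons(n, m), q), m)), times(cons(times(m, n), times(n, n)), m))) = 1 + max(4, 3) = 5
depth(times(m, m)) = 1 + max(0, 0) = 1
depth(cons(m, n)) = 1 + max(0, 0) = 1
depth(cons(times(m, m), cons(m, n))) = 1 + max(1, 1) = 2
depth(cons(q, n)) = 1 + max(0, 0) = 1
depth(cons(cons(q, n), cons(m, n))) = 1 + max(1, 1) = 2
depth(cons(cons(cons(q, n), cons(m, n)), q)) = 1 + max(2, 0) = 3
depth(times(cons(times(m, m), cons(m, n)), cons(cons(cons(q, n), cons(m, n)), q))) = 1 + max(2, 3) = 4
depth(times(n, times(cons(times(m, m), cons(m, n)), cons(cons(cons(q, n), cons(m, n)), q)))) = 1 + max(0, 4) = 5
depth(times(times(times(m, cons(cons(cons(n, m), q), m)), times(cons(times(m, n), times(n, n)), m)), times(n, times(cons(times(m, m), cons(m, n)), cons(cons(cons(q, n), cons(m, n)), q))))) = 1 + max(5, 5) = 6
depth(cons(cons(m, n), n)) = 1 + max(1, 0) = 2
depth(cons(n, cons(cons(m, n), n))) = 1 + max(0, 2) = 3
depth(cons(n, q)) = 1 + max(0, 0) = 1
depth(cons(n, n)) = 1 + max(0, 0) = 1
depth(times(cons(n, q), cons(n, n))) = 1 + max(1, 1) = 2
depth(times(cons(n, cons(cons(m, n), n)), times(cons(n, q), cons(n, n)))) = 1 + max(3, 2) = 4
depth(cons(m, times(cons(n, cons(cons(m, n), n)), times(cons(n, q), cons(n, n))))) = 1 + max(0, 4) = 5
depth(cons(times(m, m), cons(m, times(cons(n, cons(cons(m, n), n)), times(cons(n, q), cons(n, n)))))) = 1 + max(1, 5) = 6
depth(cons(times(times(times(m, cons(cons(cons(n, m), q), m)), times(cons(times(m, n), times(n, n)), m)), times(n, times(cons(times(m, m), cons(m, n)), cons(cons(cons(q, n), cons(m, n)), q)))), cons(times(m, m), cons(m, times(cons(n, cons(cons(m, n), n)), times(cons(n, q), cons(n, n))))))) = 1 + max(6, 6) = 7

7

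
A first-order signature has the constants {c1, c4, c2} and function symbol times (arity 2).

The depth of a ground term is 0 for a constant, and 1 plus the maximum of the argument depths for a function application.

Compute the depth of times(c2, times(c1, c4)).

2

depth(times(c1, c4)) = 1 + max(0, 0) = 1
depth(times(c2, times(c1, c4))) = 1 + max(0, 1) = 2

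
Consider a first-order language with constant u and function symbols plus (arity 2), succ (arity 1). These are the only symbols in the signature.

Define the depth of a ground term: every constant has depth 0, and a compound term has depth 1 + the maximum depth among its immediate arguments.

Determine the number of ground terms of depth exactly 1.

Let N_k count ground terms of depth at most k. Each non-constant term of depth ≤ k is some function symbol applied to depth-≤(k−1) arguments, giving N_k = 1 + N_{k-1}^2 + N_{k-1}.
N_0 = 1
N_1 = 1 + 1^2 + 1 = 3
Terms of depth exactly 1: N_1 − N_0 = 3 − 1 = 2.

2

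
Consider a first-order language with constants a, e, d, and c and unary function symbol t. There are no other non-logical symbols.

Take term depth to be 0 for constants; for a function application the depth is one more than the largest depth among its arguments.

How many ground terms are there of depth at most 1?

Count level by level. With function symbols t/1, the terms of depth ≤ k are the 4 constants together with each function applied to depth-≤(k−1) tuples, so N_k = 4 + N_{k-1}.
N_0 = 4
N_1 = 4 + 4 = 8

8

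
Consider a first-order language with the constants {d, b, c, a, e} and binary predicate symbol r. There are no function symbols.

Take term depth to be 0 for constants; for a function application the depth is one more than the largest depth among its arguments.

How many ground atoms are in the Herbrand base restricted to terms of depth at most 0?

25

First count ground terms of depth ≤ 0.
With no function symbols every ground term is a constant, so there are exactly 5 ground terms at every depth bound.
N_0 = 5
So |H| = 5.
A ground atom is a predicate applied to a tuple of terms from H, so the count is the sum over predicates of |H|^arity:
  r: 5^2 = 25
Total ground atoms: 25.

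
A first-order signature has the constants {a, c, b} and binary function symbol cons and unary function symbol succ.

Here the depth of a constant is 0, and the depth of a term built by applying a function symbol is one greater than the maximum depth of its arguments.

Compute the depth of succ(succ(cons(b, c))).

depth(cons(b, c)) = 1 + max(0, 0) = 1
depth(succ(cons(b, c))) = 1 + depth(cons(b, c)) = 1 + 1 = 2
depth(succ(succ(cons(b, c)))) = 1 + depth(succ(cons(b, c))) = 1 + 2 = 3

3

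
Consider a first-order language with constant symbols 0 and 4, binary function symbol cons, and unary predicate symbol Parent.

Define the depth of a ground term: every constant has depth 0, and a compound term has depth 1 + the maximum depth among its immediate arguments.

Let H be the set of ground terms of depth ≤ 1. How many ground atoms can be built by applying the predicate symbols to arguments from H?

First count ground terms of depth ≤ 1.
Let N_k count ground terms of depth at most k. Each non-constant term of depth ≤ k is some function symbol applied to depth-≤(k−1) arguments, giving N_k = 2 + N_{k-1}^2.
N_0 = 2
N_1 = 2 + 2^2 = 6
Explicitly: 0, 4, cons(0, 0), cons(0, 4), cons(4, 0), cons(4, 4).
So |H| = 6.
Each predicate of arity r yields |H|^r ground atoms (one per choice of an r-tuple from H):
  Parent: 6
Total ground atoms: 6.

6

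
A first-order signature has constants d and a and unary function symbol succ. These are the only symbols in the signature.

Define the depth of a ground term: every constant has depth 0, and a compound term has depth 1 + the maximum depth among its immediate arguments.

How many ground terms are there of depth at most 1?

Let N_k count ground terms of depth at most k. Each non-constant term of depth ≤ k is some function symbol applied to depth-≤(k−1) arguments, giving N_k = 2 + N_{k-1}.
N_0 = 2
N_1 = 2 + 2 = 4
Explicitly: d, a, succ(d), succ(a).

4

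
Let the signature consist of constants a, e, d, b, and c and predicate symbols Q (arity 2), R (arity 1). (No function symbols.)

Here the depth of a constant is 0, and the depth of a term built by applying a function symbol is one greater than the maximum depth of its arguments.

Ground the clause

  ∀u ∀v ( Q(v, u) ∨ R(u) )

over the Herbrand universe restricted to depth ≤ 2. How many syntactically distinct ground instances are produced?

25

Ground terms of depth ≤ 2:
  With no function symbols every ground term is a constant, so there are exactly 5 ground terms at every depth bound.
  N_0 = 5
  N_1 = 5
  N_2 = 5
  Explicitly: a, e, d, b, c.
So there are 5 ground terms available for substitution.
There are 2 variables to instantiate (u, v), each occurring in at least one literal, so different choices give different ground instances.
Number of ground instances = 5^2 = 25.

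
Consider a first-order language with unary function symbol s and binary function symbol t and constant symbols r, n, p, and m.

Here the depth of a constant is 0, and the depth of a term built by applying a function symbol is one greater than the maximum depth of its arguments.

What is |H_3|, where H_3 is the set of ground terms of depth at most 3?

365424

Let N_k count ground terms of depth at most k. Each non-constant term of depth ≤ k is some function symbol applied to depth-≤(k−1) arguments, giving N_k = 4 + N_{k-1} + N_{k-1}^2.
N_0 = 4
N_1 = 4 + 4 + 4^2 = 24
N_2 = 4 + 24 + 24^2 = 604
N_3 = 4 + 604 + 604^2 = 365424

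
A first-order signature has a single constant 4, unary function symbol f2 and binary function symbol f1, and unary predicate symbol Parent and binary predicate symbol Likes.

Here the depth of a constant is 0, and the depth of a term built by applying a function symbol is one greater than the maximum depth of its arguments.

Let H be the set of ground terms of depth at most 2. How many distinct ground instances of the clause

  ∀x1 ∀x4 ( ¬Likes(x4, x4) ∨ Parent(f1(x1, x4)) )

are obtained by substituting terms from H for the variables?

Ground terms of depth ≤ 2:
  Write N_k for the number of ground terms of depth ≤ k. A term of depth ≤ k is either a constant or a function symbol applied to arguments of depth ≤ k−1, so N_k = 1 + N_{k-1} + N_{k-1}^2.
  N_0 = 1
  N_1 = 1 + 1 + 1^2 = 3
  N_2 = 1 + 3 + 3^2 = 13
So there are 13 ground terms available for substitution.
The body mentions every one of the 2 quantified variables; since ground terms form a free algebra, no two substitutions collapse to the same formula.
Number of ground instances = 13^2 = 169.

169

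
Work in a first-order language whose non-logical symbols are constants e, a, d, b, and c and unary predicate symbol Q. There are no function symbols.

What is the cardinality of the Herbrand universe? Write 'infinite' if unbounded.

There are no function symbols, so every ground term is one of the 5 constants.
The Herbrand universe is {e, a, d, b, c}, which is finite with 5 elements.

5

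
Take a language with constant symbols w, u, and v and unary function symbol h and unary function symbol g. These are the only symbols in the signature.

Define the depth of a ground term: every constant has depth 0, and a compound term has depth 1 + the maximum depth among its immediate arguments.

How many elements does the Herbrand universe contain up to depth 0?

Let N_k = |{terms of depth ≤ k}|. Then N_0 = 3 and N_k = 3 + N_{k-1} + N_{k-1} for k ≥ 1 (one summand per function symbol, arity giving the exponent).
N_0 = 3
Explicitly: w, u, v.

3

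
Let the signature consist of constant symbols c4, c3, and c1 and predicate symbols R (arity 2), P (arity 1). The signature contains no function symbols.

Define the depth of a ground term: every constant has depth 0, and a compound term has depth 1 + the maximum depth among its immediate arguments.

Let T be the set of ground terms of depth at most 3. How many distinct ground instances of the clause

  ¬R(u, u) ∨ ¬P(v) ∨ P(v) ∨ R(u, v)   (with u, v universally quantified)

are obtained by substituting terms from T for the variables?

Ground terms of depth ≤ 3:
  With no function symbols every ground term is a constant, so there are exactly 3 ground terms at every depth bound.
  N_0 = 3
  N_1 = 3
  N_2 = 3
  N_3 = 3
So there are 3 ground terms available for substitution.
There are 2 variables to instantiate (u, v), each occurring in at least one literal, so different choices give different ground instances.
Number of ground instances = 3^2 = 9.

9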